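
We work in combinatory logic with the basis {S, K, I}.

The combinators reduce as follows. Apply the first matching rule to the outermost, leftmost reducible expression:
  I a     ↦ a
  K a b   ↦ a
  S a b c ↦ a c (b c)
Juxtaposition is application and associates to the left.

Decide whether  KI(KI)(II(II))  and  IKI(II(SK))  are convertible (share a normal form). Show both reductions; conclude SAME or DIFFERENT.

Answer: SAME — A ⇓ I, B ⇓ I

Derivation:
Term A:
  start: KI(KI)(II(II))
  →1  I(II(II))
  →2  II(II)
  →3  I(II)
  →4  II
  →5  I

Term B:
  start: IKI(II(SK))
  →1  KI(II(SK))
  →2  I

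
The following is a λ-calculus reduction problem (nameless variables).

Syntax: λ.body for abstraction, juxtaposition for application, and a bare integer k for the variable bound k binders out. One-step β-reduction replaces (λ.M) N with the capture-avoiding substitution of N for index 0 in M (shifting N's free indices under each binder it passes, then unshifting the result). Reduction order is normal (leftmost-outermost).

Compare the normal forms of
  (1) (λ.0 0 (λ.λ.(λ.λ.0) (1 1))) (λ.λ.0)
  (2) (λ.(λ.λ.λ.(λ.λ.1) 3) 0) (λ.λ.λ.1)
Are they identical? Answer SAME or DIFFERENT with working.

Term A:
  start: (λ.0 0 (λ.λ.(λ.λ.0) (1 1))) (λ.λ.0)
  →1  (λ.λ.0) (λ.λ.0) (λ.λ.(λ.λ.0) (1 1))
  →2  (λ.0) (λ.λ.(λ.λ.0) (1 1))
  →3  λ.λ.(λ.λ.0) (1 1)
  →4  λ.λ.λ.0

Term B:
  start: (λ.(λ.λ.λ.(λ.λ.1) 3) 0) (λ.λ.λ.1)
  →1  (λ.λ.λ.(λ.λ.1) (λ.λ.λ.1)) (λ.λ.λ.1)
  →2  λ.λ.(λ.λ.1) (λ.λ.λ.1)
  →3  λ.λ.λ.λ.λ.λ.1

Answer: DIFFERENT — A ⇓ λ.λ.λ.0, B ⇓ λ.λ.λ.λ.λ.λ.1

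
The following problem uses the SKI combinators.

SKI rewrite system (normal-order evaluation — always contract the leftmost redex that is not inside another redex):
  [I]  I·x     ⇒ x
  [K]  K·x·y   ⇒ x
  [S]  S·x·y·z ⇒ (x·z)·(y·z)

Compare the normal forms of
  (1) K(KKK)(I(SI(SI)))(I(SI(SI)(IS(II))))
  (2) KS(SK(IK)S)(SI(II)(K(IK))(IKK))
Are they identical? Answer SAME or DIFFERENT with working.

Answer: DIFFERENT — A ⇓ K(SI(SI(SI))), B ⇓ S(K(KK))

Derivation:
Term A:
  start: K(KKK)(I(SI(SI)))(I(SI(SI)(IS(II))))
  [1] KKK(I(SI(SI)(IS(II))))
  [2] K(I(SI(SI)(IS(II))))
  [3] K(SI(SI)(IS(II)))
  [4] K(I(IS(II))(SI(IS(II))))
  [5] K(IS(II)(SI(IS(II))))
  [6] K(S(II)(SI(IS(II))))
  [7] K(SI(SI(IS(II))))
  [8] K(SI(SI(S(II))))
  [9] K(SI(SI(SI)))

Term B:
  start: KS(SK(IK)S)(SI(II)(K(IK))(IKK))
  [1] S(SI(II)(K(IK))(IKK))
  [2] S(I(K(IK))(II(K(IK)))(IKK))
  [3] S(K(IK)(II(K(IK)))(IKK))
  [4] S(IK(IKK))
  [5] S(K(IKK))
  [6] S(K(KK))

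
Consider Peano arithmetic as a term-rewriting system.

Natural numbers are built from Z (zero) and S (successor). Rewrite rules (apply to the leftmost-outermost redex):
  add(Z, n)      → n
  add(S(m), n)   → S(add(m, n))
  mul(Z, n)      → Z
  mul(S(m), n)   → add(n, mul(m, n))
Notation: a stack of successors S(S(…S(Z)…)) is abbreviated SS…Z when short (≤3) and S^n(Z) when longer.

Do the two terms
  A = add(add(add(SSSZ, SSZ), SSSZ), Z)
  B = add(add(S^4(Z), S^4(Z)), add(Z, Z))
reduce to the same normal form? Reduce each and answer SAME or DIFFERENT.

Term A:
  start: add(add(add(SSSZ, SSZ), SSSZ), Z)
  [1] add(add(S(add(SSZ, SSZ)), SSSZ), Z)
  [2] add(S(add(add(SSZ, SSZ), SSSZ)), Z)
  [3] S(add(add(add(SSZ, SSZ), SSSZ), Z))
  [4] S(add(add(S(add(SZ, SSZ)), SSSZ), Z))
  [5] S(add(S(add(add(SZ, SSZ), SSSZ)), Z))
  [6] S(S(add(add(add(SZ, SSZ), SSSZ), Z)))
  [7] S(S(add(add(S(add(Z, SSZ)), SSSZ), Z)))
  [8] S(S(add(S(add(add(Z, SSZ), SSSZ)), Z)))
  [9] S(S(S(add(add(add(Z, SSZ), SSSZ), Z))))
  [10] S(S(S(add(add(SSZ, SSSZ), Z))))
  [11] S(S(S(add(S(add(SZ, SSSZ)), Z))))
  [12] S(S(S(S(add(add(SZ, SSSZ), Z)))))
  [13] S(S(S(S(add(S(add(Z, SSSZ)), Z)))))
  [14] S(S(S(S(S(add(add(Z, SSSZ), Z))))))
  [15] S(S(S(S(S(add(SSSZ, Z))))))
  [16] S(S(S(S(S(S(add(SSZ, Z)))))))
  [17] S(S(S(S(S(S(S(add(SZ, Z))))))))
  [18] S(S(S(S(S(S(S(S(add(Z, Z)))))))))
  [19] S^8(Z)

Term B:
  start: add(add(S^4(Z), S^4(Z)), add(Z, Z))
  [1] add(S(add(SSSZ, S^4(Z))), add(Z, Z))
  [2] S(add(add(SSSZ, S^4(Z)), add(Z, Z)))
  [3] S(add(S(add(SSZ, S^4(Z))), add(Z, Z)))
  [4] S(S(add(add(SSZ, S^4(Z)), add(Z, Z))))
  [5] S(S(add(S(add(SZ, S^4(Z))), add(Z, Z))))
  [6] S(S(S(add(add(SZ, S^4(Z)), add(Z, Z)))))
  [7] S(S(S(add(S(add(Z, S^4(Z))), add(Z, Z)))))
  [8] S(S(S(S(add(add(Z, S^4(Z)), add(Z, Z))))))
  [9] S(S(S(S(add(S^4(Z), add(Z, Z))))))
  [10] S(S(S(S(S(add(SSSZ, add(Z, Z)))))))
  [11] S(S(S(S(S(S(add(SSZ, add(Z, Z))))))))
  [12] S(S(S(S(S(S(S(add(SZ, add(Z, Z)))))))))
  [13] S(S(S(S(S(S(S(S(add(Z, add(Z, Z))))))))))
  [14] S(S(S(S(S(S(S(S(add(Z, Z)))))))))
  [15] S^8(Z)

Answer: SAME — A ⇓ S^8(Z), B ⇓ S^8(Z)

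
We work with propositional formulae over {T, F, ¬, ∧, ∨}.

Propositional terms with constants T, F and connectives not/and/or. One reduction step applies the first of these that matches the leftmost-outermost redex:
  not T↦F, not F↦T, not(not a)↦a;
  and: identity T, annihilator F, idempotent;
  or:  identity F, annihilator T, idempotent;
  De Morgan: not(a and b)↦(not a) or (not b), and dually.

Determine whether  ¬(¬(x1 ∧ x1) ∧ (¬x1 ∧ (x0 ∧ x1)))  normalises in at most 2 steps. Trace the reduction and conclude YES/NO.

  start: ¬(¬(x1 ∧ x1) ∧ (¬x1 ∧ (x0 ∧ x1)))
  →1  ¬¬(x1 ∧ x1) ∨ ¬(¬x1 ∧ (x0 ∧ x1))
  →2  (x1 ∧ x1) ∨ ¬(¬x1 ∧ (x0 ∧ x1))

Answer: NO — after 2 steps the term is (x1 ∧ x1) ∨ ¬(¬x1 ∧ (x0 ∧ x1)), not yet normal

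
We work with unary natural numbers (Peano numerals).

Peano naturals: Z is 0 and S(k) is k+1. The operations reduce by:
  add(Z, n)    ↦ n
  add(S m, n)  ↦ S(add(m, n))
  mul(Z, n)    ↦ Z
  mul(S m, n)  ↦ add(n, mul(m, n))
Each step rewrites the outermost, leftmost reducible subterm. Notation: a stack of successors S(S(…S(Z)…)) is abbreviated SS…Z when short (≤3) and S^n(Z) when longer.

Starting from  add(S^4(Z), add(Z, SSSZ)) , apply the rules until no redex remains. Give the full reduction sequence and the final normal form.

Answer: normal form = S^7(Z)  (in 6 steps)

Derivation:
  start: add(S^4(Z), add(Z, SSSZ))
  step 1: S(add(SSSZ, add(Z, SSSZ)))
  step 2: S(S(add(SSZ, add(Z, SSSZ))))
  step 3: S(S(S(add(SZ, add(Z, SSSZ)))))
  step 4: S(S(S(S(add(Z, add(Z, SSSZ))))))
  step 5: S(S(S(S(add(Z, SSSZ)))))
  step 6: S^7(Z)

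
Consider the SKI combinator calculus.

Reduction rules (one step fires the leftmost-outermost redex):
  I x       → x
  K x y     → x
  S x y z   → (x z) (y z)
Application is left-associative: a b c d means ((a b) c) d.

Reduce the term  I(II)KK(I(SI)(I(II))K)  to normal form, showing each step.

Answer: normal form = K  (in 4 steps)

Working:
  start: I(II)KK(I(SI)(I(II))K)
  →1  IIKK(I(SI)(I(II))K)
  →2  IKK(I(SI)(I(II))K)
  →3  KK(I(SI)(I(II))K)
  →4  K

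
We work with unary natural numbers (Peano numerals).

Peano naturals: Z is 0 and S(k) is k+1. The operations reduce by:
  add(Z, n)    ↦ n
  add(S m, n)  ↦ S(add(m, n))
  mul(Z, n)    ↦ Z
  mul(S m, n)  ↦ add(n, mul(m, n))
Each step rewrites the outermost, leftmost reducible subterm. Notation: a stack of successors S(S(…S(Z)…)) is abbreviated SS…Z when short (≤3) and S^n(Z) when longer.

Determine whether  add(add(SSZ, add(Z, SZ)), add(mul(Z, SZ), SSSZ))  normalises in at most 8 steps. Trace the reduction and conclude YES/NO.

  start: add(add(SSZ, add(Z, SZ)), add(mul(Z, SZ), SSSZ))
  →1  add(S(add(SZ, add(Z, SZ))), add(mul(Z, SZ), SSSZ))
  →2  S(add(add(SZ, add(Z, SZ)), add(mul(Z, SZ), SSSZ)))
  →3  S(add(S(add(Z, add(Z, SZ))), add(mul(Z, SZ), SSSZ)))
  →4  S(S(add(add(Z, add(Z, SZ)), add(mul(Z, SZ), SSSZ))))
  →5  S(S(add(add(Z, SZ), add(mul(Z, SZ), SSSZ))))
  →6  S(S(add(SZ, add(mul(Z, SZ), SSSZ))))
  →7  S(S(S(add(Z, add(mul(Z, SZ), SSSZ)))))
  →8  S(S(S(add(mul(Z, SZ), SSSZ))))

Answer: NO — after 8 steps the term is S(S(S(add(mul(Z, SZ), SSSZ)))), not yet normal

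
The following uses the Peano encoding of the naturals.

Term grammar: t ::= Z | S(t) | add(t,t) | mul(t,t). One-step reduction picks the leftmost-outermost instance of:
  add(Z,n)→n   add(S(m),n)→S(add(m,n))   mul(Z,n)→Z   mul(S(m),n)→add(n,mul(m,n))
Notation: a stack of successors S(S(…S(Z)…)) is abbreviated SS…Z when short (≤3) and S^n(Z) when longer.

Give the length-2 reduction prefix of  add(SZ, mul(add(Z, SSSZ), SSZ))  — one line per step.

Answer: after 2 steps: S(mul(add(Z, SSSZ), SSZ))

Derivation:
  start: add(SZ, mul(add(Z, SSSZ), SSZ))
  →1  S(add(Z, mul(add(Z, SSSZ), SSZ)))
  →2  S(mul(add(Z, SSSZ), SSZ))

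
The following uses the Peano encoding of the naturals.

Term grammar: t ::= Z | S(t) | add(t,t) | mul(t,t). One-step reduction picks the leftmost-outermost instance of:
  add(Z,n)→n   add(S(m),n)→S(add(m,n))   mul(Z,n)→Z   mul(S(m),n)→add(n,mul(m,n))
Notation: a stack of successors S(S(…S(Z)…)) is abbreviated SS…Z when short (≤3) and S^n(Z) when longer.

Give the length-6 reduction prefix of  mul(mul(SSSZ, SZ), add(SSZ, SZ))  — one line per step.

  start: mul(mul(SSSZ, SZ), add(SSZ, SZ))
  →1  mul(add(SZ, mul(SSZ, SZ)), add(SSZ, SZ))
  →2  mul(S(add(Z, mul(SSZ, SZ))), add(SSZ, SZ))
  →3  add(add(SSZ, SZ), mul(add(Z, mul(SSZ, SZ)), add(SSZ, SZ)))
  →4  add(S(add(SZ, SZ)), mul(add(Z, mul(SSZ, SZ)), add(SSZ, SZ)))
  →5  S(add(add(SZ, SZ), mul(add(Z, mul(SSZ, SZ)), add(SSZ, SZ))))
  →6  S(add(S(add(Z, SZ)), mul(add(Z, mul(SSZ, SZ)), add(SSZ, SZ))))

Answer: after 6 steps: S(add(S(add(Z, SZ)), mul(add(Z, mul(SSZ, SZ)), add(SSZ, SZ))))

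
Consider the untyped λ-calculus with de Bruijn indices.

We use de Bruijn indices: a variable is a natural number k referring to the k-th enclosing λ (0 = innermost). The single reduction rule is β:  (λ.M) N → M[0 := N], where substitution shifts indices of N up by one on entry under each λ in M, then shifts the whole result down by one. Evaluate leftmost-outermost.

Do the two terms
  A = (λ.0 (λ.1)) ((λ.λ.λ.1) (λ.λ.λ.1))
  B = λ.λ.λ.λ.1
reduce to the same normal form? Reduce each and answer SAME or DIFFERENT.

Answer: SAME — A ⇓ λ.λ.λ.λ.1, B ⇓ λ.λ.λ.λ.1

Working:
Term A:
  start: (λ.0 (λ.1)) ((λ.λ.λ.1) (λ.λ.λ.1))
  →1  (λ.λ.λ.1) (λ.λ.λ.1) (λ.(λ.λ.λ.1) (λ.λ.λ.1))
  →2  (λ.λ.1) (λ.(λ.λ.λ.1) (λ.λ.λ.1))
  →3  λ.λ.(λ.λ.λ.1) (λ.λ.λ.1)
  →4  λ.λ.λ.λ.1

Term B:
  start: λ.λ.λ.λ.1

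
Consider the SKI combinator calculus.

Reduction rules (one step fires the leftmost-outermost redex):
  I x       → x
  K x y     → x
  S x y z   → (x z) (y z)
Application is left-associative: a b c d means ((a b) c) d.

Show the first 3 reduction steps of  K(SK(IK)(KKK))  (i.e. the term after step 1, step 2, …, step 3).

Answer: after 3 steps: KK

Reduction:
  start: K(SK(IK)(KKK))
  [1] K(K(KKK)(IK(KKK)))
  [2] K(KKK)
  [3] KK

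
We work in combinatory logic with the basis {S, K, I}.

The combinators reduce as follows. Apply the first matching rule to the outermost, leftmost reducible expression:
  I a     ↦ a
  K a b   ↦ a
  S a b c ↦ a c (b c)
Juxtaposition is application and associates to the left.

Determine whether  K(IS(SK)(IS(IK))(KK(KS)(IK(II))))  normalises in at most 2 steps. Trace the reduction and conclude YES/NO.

  start: K(IS(SK)(IS(IK))(KK(KS)(IK(II))))
  step 1: K(S(SK)(IS(IK))(KK(KS)(IK(II))))
  step 2: K(SK(KK(KS)(IK(II)))(IS(IK)(KK(KS)(IK(II)))))

Answer: NO — after 2 steps the term is K(SK(KK(KS)(IK(II)))(IS(IK)(KK(KS)(IK(II))))), not yet normal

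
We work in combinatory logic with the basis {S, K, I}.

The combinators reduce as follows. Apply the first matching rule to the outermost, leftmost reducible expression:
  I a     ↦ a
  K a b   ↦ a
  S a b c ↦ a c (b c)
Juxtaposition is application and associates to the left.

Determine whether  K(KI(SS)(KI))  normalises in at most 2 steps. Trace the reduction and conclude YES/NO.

Answer: YES — reaches normal form K(KI) in 2 ≤ 2 steps

Derivation:
  start: K(KI(SS)(KI))
  step 1: K(I(KI))
  step 2: K(KI)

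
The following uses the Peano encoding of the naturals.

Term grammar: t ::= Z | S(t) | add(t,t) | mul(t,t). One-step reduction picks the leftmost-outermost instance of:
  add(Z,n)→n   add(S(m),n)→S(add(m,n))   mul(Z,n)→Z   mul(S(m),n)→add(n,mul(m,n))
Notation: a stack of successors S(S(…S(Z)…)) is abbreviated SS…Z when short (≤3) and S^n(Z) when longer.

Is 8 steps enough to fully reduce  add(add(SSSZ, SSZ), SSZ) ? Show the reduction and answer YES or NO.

  start: add(add(SSSZ, SSZ), SSZ)
  →1  add(S(add(SSZ, SSZ)), SSZ)
  →2  S(add(add(SSZ, SSZ), SSZ))
  →3  S(add(S(add(SZ, SSZ)), SSZ))
  →4  S(S(add(add(SZ, SSZ), SSZ)))
  →5  S(S(add(S(add(Z, SSZ)), SSZ)))
  →6  S(S(S(add(add(Z, SSZ), SSZ))))
  →7  S(S(S(add(SSZ, SSZ))))
  →8  S(S(S(S(add(SZ, SSZ)))))

Answer: NO — after 8 steps the term is S(S(S(S(add(SZ, SSZ))))), not yet normal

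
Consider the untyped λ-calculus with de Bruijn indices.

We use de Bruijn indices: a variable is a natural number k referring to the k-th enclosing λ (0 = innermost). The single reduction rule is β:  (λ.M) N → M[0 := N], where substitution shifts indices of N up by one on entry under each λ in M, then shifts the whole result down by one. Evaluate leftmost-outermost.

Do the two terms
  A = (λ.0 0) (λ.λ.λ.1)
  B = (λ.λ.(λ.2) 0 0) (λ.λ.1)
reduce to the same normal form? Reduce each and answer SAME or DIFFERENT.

Term A:
  start: (λ.0 0) (λ.λ.λ.1)
  [1] (λ.λ.λ.1) (λ.λ.λ.1)
  [2] λ.λ.1

Term B:
  start: (λ.λ.(λ.2) 0 0) (λ.λ.1)
  [1] λ.(λ.λ.λ.1) 0 0
  [2] λ.(λ.λ.1) 0
  [3] λ.λ.1

Answer: SAME — A ⇓ λ.λ.1, B ⇓ λ.λ.1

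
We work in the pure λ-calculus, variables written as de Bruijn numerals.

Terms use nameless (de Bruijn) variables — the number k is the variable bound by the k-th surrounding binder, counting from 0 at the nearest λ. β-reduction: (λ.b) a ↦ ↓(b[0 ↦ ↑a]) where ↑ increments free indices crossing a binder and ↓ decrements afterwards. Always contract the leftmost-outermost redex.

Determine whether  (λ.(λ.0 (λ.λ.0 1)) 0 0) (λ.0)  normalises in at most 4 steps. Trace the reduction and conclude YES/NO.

  start: (λ.(λ.0 (λ.λ.0 1)) 0 0) (λ.0)
  →1  (λ.0 (λ.λ.0 1)) (λ.0) (λ.0)
  →2  (λ.0) (λ.λ.0 1) (λ.0)
  →3  (λ.λ.0 1) (λ.0)
  →4  λ.0 (λ.0)

Answer: YES — reaches normal form λ.0 (λ.0) in 4 ≤ 4 steps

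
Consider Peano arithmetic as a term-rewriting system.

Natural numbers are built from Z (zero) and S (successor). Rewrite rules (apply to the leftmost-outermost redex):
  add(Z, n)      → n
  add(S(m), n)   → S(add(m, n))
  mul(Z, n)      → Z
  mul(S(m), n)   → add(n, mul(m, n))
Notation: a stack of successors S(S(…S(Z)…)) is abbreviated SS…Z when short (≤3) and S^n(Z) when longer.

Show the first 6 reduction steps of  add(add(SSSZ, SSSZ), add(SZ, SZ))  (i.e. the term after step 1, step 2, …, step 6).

Answer: after 6 steps: S(S(S(add(add(Z, SSSZ), add(SZ, SZ)))))

Reduction:
  start: add(add(SSSZ, SSSZ), add(SZ, SZ))
  [1] add(S(add(SSZ, SSSZ)), add(SZ, SZ))
  [2] S(add(add(SSZ, SSSZ), add(SZ, SZ)))
  [3] S(add(S(add(SZ, SSSZ)), add(SZ, SZ)))
  [4] S(S(add(add(SZ, SSSZ), add(SZ, SZ))))
  [5] S(S(add(S(add(Z, SSSZ)), add(SZ, SZ))))
  [6] S(S(S(add(add(Z, SSSZ), add(SZ, SZ)))))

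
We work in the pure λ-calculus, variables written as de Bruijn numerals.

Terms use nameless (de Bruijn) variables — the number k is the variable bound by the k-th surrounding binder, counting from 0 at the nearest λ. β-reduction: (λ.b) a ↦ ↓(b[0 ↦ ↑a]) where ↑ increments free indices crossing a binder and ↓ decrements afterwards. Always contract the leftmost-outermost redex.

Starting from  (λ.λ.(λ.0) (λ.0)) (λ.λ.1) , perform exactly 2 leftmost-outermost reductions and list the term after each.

Answer: after 2 steps: λ.λ.0

Derivation:
  start: (λ.λ.(λ.0) (λ.0)) (λ.λ.1)
  →1  λ.(λ.0) (λ.0)
  →2  λ.λ.0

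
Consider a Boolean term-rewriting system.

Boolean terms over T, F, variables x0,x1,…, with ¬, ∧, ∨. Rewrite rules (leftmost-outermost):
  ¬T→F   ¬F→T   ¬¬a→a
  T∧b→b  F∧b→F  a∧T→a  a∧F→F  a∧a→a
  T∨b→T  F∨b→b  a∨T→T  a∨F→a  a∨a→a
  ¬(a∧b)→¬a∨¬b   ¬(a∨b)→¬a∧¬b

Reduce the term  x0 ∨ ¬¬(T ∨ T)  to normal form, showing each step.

  start: x0 ∨ ¬¬(T ∨ T)
  →1  x0 ∨ (T ∨ T)
  →2  x0 ∨ T
  →3  T

Answer: normal form = T  (in 3 steps)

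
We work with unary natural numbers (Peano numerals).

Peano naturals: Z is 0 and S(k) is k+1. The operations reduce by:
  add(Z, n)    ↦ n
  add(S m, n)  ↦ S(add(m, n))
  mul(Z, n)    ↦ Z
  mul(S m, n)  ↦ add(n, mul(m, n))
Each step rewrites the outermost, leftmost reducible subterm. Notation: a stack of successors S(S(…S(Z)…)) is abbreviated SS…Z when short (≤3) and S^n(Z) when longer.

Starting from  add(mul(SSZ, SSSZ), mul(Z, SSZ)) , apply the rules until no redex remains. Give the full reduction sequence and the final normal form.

Answer: normal form = S^6(Z)  (in 19 steps)

Derivation:
  start: add(mul(SSZ, SSSZ), mul(Z, SSZ))
  →1  add(add(SSSZ, mul(SZ, SSSZ)), mul(Z, SSZ))
  →2  add(S(add(SSZ, mul(SZ, SSSZ))), mul(Z, SSZ))
  →3  S(add(add(SSZ, mul(SZ, SSSZ)), mul(Z, SSZ)))
  →4  S(add(S(add(SZ, mul(SZ, SSSZ))), mul(Z, SSZ)))
  →5  S(S(add(add(SZ, mul(SZ, SSSZ)), mul(Z, SSZ))))
  →6  S(S(add(S(add(Z, mul(SZ, SSSZ))), mul(Z, SSZ))))
  →7  S(S(S(add(add(Z, mul(SZ, SSSZ)), mul(Z, SSZ)))))
  →8  S(S(S(add(mul(SZ, SSSZ), mul(Z, SSZ)))))
  →9  S(S(S(add(add(SSSZ, mul(Z, SSSZ)), mul(Z, SSZ)))))
  →10  S(S(S(add(S(add(SSZ, mul(Z, SSSZ))), mul(Z, SSZ)))))
  →11  S(S(S(S(add(add(SSZ, mul(Z, SSSZ)), mul(Z, SSZ))))))
  →12  S(S(S(S(add(S(add(SZ, mul(Z, SSSZ))), mul(Z, SSZ))))))
  →13  S(S(S(S(S(add(add(SZ, mul(Z, SSSZ)), mul(Z, SSZ)))))))
  →14  S(S(S(S(S(add(S(add(Z, mul(Z, SSSZ))), mul(Z, SSZ)))))))
  →15  S(S(S(S(S(S(add(add(Z, mul(Z, SSSZ)), mul(Z, SSZ))))))))
  →16  S(S(S(S(S(S(add(mul(Z, SSSZ), mul(Z, SSZ))))))))
  →17  S(S(S(S(S(S(add(Z, mul(Z, SSZ))))))))
  →18  S(S(S(S(S(S(mul(Z, SSZ)))))))
  →19  S^6(Z)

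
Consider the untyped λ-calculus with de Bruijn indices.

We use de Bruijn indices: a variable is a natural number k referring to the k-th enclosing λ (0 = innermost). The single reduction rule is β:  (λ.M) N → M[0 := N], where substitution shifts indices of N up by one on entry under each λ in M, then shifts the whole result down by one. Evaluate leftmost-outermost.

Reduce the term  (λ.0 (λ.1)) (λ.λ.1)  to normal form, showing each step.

Answer: normal form = λ.λ.λ.λ.1  (in 2 steps)

Reduction:
  start: (λ.0 (λ.1)) (λ.λ.1)
  [1] (λ.λ.1) (λ.λ.λ.1)
  [2] λ.λ.λ.λ.1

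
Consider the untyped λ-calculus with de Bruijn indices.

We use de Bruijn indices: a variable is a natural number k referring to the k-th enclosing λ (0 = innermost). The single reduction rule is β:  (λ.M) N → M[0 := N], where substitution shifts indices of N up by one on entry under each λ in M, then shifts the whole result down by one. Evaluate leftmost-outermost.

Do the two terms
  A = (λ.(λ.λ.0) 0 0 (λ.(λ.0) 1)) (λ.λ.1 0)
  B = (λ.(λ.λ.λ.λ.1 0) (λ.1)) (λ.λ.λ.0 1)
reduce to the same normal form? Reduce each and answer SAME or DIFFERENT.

Term A:
  start: (λ.(λ.λ.0) 0 0 (λ.(λ.0) 1)) (λ.λ.1 0)
  →1  (λ.λ.0) (λ.λ.1 0) (λ.λ.1 0) (λ.(λ.0) (λ.λ.1 0))
  →2  (λ.0) (λ.λ.1 0) (λ.(λ.0) (λ.λ.1 0))
  →3  (λ.λ.1 0) (λ.(λ.0) (λ.λ.1 0))
  →4  λ.(λ.(λ.0) (λ.λ.1 0)) 0
  →5  λ.(λ.0) (λ.λ.1 0)
  →6  λ.λ.λ.1 0

Term B:
  start: (λ.(λ.λ.λ.λ.1 0) (λ.1)) (λ.λ.λ.0 1)
  →1  (λ.λ.λ.λ.1 0) (λ.λ.λ.λ.0 1)
  →2  λ.λ.λ.1 0

Answer: SAME — A ⇓ λ.λ.λ.1 0, B ⇓ λ.λ.λ.1 0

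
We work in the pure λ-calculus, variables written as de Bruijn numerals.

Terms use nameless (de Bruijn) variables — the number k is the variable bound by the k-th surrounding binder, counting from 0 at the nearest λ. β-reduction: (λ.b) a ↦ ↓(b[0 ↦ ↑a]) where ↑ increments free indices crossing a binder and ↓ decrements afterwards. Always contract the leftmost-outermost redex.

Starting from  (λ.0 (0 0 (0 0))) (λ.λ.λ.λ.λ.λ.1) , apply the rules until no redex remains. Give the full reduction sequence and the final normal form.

  start: (λ.0 (0 0 (0 0))) (λ.λ.λ.λ.λ.λ.1)
  [1] (λ.λ.λ.λ.λ.λ.1) ((λ.λ.λ.λ.λ.λ.1) (λ.λ.λ.λ.λ.λ.1) ((λ.λ.λ.λ.λ.λ.1) (λ.λ.λ.λ.λ.λ.1)))
  [2] λ.λ.λ.λ.λ.1

Answer: normal form = λ.λ.λ.λ.λ.1  (in 2 steps)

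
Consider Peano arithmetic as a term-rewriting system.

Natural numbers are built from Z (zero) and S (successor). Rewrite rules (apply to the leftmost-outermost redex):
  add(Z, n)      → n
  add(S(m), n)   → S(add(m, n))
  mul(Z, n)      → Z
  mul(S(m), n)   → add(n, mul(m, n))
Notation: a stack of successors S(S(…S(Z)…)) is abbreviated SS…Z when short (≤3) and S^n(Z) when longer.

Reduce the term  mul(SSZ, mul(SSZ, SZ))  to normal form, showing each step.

  start: mul(SSZ, mul(SSZ, SZ))
  step 1: add(mul(SSZ, SZ), mul(SZ, mul(SSZ, SZ)))
  step 2: add(add(SZ, mul(SZ, SZ)), mul(SZ, mul(SSZ, SZ)))
  step 3: add(S(add(Z, mul(SZ, SZ))), mul(SZ, mul(SSZ, SZ)))
  step 4: S(add(add(Z, mul(SZ, SZ)), mul(SZ, mul(SSZ, SZ))))
  step 5: S(add(mul(SZ, SZ), mul(SZ, mul(SSZ, SZ))))
  step 6: S(add(add(SZ, mul(Z, SZ)), mul(SZ, mul(SSZ, SZ))))
  step 7: S(add(S(add(Z, mul(Z, SZ))), mul(SZ, mul(SSZ, SZ))))
  step 8: S(S(add(add(Z, mul(Z, SZ)), mul(SZ, mul(SSZ, SZ)))))
  step 9: S(S(add(mul(Z, SZ), mul(SZ, mul(SSZ, SZ)))))
  step 10: S(S(add(Z, mul(SZ, mul(SSZ, SZ)))))
  step 11: S(S(mul(SZ, mul(SSZ, SZ))))
  step 12: S(S(add(mul(SSZ, SZ), mul(Z, mul(SSZ, SZ)))))
  step 13: S(S(add(add(SZ, mul(SZ, SZ)), mul(Z, mul(SSZ, SZ)))))
  step 14: S(S(add(S(add(Z, mul(SZ, SZ))), mul(Z, mul(SSZ, SZ)))))
  step 15: S(S(S(add(add(Z, mul(SZ, SZ)), mul(Z, mul(SSZ, SZ))))))
  step 16: S(S(S(add(mul(SZ, SZ), mul(Z, mul(SSZ, SZ))))))
  step 17: S(S(S(add(add(SZ, mul(Z, SZ)), mul(Z, mul(SSZ, SZ))))))
  step 18: S(S(S(add(S(add(Z, mul(Z, SZ))), mul(Z, mul(SSZ, SZ))))))
  step 19: S(S(S(S(add(add(Z, mul(Z, SZ)), mul(Z, mul(SSZ, SZ)))))))
  step 20: S(S(S(S(add(mul(Z, SZ), mul(Z, mul(SSZ, SZ)))))))
  step 21: S(S(S(S(add(Z, mul(Z, mul(SSZ, SZ)))))))
  step 22: S(S(S(S(mul(Z, mul(SSZ, SZ))))))
  step 23: S^4(Z)

Answer: normal form = S^4(Z)  (in 23 steps)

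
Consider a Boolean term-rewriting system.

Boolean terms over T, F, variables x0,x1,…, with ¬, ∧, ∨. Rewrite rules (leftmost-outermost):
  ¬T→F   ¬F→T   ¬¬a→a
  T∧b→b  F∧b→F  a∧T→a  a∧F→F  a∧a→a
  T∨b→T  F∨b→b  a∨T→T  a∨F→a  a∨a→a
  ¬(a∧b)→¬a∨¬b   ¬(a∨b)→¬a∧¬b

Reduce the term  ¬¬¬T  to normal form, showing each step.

  start: ¬¬¬T
  →1  ¬T
  →2  F

Answer: normal form = F  (in 2 steps)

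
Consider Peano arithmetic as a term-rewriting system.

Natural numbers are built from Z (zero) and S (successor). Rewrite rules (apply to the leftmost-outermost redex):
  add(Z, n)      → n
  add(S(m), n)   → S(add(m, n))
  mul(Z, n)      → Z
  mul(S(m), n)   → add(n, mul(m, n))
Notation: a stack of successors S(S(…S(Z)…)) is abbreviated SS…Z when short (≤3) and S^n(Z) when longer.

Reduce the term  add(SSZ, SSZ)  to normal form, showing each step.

Answer: normal form = S^4(Z)  (in 3 steps)

Working:
  start: add(SSZ, SSZ)
  →1  S(add(SZ, SSZ))
  →2  S(S(add(Z, SSZ)))
  →3  S^4(Z)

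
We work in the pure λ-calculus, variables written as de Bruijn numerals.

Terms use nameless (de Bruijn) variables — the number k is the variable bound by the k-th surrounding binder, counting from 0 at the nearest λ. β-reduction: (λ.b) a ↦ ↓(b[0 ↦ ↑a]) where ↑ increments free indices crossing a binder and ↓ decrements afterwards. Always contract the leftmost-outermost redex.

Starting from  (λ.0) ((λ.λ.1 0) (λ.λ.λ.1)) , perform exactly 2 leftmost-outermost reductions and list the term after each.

  start: (λ.0) ((λ.λ.1 0) (λ.λ.λ.1))
  →1  (λ.λ.1 0) (λ.λ.λ.1)
  →2  λ.(λ.λ.λ.1) 0

Answer: after 2 steps: λ.(λ.λ.λ.1) 0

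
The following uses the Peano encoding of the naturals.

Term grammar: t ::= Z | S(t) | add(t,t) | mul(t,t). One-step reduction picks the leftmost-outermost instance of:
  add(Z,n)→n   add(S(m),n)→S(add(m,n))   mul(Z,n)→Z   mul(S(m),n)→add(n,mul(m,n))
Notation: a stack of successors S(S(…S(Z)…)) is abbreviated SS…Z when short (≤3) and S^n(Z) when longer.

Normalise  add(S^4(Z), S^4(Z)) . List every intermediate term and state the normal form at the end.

  start: add(S^4(Z), S^4(Z))
  step 1: S(add(SSSZ, S^4(Z)))
  step 2: S(S(add(SSZ, S^4(Z))))
  step 3: S(S(S(add(SZ, S^4(Z)))))
  step 4: S(S(S(S(add(Z, S^4(Z))))))
  step 5: S^8(Z)

Answer: normal form = S^8(Z)  (in 5 steps)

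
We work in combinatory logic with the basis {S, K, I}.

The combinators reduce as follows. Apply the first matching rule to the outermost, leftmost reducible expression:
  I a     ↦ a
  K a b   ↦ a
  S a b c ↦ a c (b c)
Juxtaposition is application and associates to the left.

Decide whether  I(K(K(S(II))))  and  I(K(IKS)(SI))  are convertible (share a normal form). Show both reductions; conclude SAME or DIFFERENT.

Answer: DIFFERENT — A ⇓ K(K(SI)), B ⇓ KS

Working:
Term A:
  start: I(K(K(S(II))))
  →1  K(K(S(II)))
  →2  K(K(SI))

Term B:
  start: I(K(IKS)(SI))
  →1  K(IKS)(SI)
  →2  IKS
  →3  KS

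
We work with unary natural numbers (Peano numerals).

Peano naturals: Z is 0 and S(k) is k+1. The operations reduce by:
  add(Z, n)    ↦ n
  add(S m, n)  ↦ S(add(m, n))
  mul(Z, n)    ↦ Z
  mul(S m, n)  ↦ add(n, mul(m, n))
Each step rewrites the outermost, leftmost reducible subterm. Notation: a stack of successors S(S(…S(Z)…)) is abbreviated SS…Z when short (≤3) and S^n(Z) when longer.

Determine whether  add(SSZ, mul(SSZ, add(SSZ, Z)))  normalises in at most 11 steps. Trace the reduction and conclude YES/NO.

  start: add(SSZ, mul(SSZ, add(SSZ, Z)))
  step 1: S(add(SZ, mul(SSZ, add(SSZ, Z))))
  step 2: S(S(add(Z, mul(SSZ, add(SSZ, Z)))))
  step 3: S(S(mul(SSZ, add(SSZ, Z))))
  step 4: S(S(add(add(SSZ, Z), mul(SZ, add(SSZ, Z)))))
  step 5: S(S(add(S(add(SZ, Z)), mul(SZ, add(SSZ, Z)))))
  step 6: S(S(S(add(add(SZ, Z), mul(SZ, add(SSZ, Z))))))
  step 7: S(S(S(add(S(add(Z, Z)), mul(SZ, add(SSZ, Z))))))
  step 8: S(S(S(S(add(add(Z, Z), mul(SZ, add(SSZ, Z)))))))
  step 9: S(S(S(S(add(Z, mul(SZ, add(SSZ, Z)))))))
  step 10: S(S(S(S(mul(SZ, add(SSZ, Z))))))
  step 11: S(S(S(S(add(add(SSZ, Z), mul(Z, add(SSZ, Z)))))))

Answer: NO — after 11 steps the term is S(S(S(S(add(add(SSZ, Z), mul(Z, add(SSZ, Z))))))), not yet normal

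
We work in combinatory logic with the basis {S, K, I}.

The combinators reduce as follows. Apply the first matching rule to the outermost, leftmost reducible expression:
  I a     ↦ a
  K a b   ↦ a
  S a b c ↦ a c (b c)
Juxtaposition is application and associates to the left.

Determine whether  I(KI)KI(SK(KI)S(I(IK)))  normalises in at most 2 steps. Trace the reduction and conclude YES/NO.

  start: I(KI)KI(SK(KI)S(I(IK)))
  step 1: KIKI(SK(KI)S(I(IK)))
  step 2: II(SK(KI)S(I(IK)))

Answer: NO — after 2 steps the term is II(SK(KI)S(I(IK))), not yet normal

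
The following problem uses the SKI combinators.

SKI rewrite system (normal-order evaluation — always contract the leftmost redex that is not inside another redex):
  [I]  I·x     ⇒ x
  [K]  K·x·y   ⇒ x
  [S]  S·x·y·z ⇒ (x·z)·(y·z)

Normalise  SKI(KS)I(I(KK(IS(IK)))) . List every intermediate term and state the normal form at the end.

  start: SKI(KS)I(I(KK(IS(IK))))
  step 1: K(KS)(I(KS))I(I(KK(IS(IK))))
  step 2: KSI(I(KK(IS(IK))))
  step 3: S(I(KK(IS(IK))))
  step 4: S(KK(IS(IK)))
  step 5: SK

Answer: normal form = SK  (in 5 steps)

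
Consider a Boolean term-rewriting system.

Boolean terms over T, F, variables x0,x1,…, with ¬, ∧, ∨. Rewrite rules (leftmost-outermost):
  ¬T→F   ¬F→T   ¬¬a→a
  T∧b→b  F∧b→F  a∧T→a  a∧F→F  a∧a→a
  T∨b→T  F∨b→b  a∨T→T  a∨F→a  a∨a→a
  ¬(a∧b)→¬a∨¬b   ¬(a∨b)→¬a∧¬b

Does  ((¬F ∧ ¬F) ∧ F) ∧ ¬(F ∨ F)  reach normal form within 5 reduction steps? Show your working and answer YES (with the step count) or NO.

  start: ((¬F ∧ ¬F) ∧ F) ∧ ¬(F ∨ F)
  →1  F ∧ ¬(F ∨ F)
  →2  F

Answer: YES — reaches normal form F in 2 ≤ 5 steps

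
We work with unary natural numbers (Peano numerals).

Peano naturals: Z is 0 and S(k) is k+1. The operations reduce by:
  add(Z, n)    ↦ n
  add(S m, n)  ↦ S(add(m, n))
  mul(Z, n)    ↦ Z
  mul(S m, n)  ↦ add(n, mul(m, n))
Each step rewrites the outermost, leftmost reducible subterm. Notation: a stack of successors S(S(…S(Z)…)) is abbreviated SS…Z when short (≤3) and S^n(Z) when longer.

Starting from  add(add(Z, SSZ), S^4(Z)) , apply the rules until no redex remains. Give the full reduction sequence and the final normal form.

Answer: normal form = S^6(Z)  (in 4 steps)

Reduction:
  start: add(add(Z, SSZ), S^4(Z))
  step 1: add(SSZ, S^4(Z))
  step 2: S(add(SZ, S^4(Z)))
  step 3: S(S(add(Z, S^4(Z))))
  step 4: S^6(Z)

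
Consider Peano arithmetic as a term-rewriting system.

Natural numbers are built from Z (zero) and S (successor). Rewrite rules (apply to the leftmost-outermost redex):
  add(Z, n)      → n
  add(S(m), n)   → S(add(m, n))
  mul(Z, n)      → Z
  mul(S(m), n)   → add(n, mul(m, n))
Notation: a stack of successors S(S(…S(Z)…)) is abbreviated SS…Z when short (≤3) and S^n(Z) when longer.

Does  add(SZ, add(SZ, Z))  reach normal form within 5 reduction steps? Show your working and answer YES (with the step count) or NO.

  start: add(SZ, add(SZ, Z))
  →1  S(add(Z, add(SZ, Z)))
  →2  S(add(SZ, Z))
  →3  S(S(add(Z, Z)))
  →4  SSZ

Answer: YES — reaches normal form SSZ in 4 ≤ 5 steps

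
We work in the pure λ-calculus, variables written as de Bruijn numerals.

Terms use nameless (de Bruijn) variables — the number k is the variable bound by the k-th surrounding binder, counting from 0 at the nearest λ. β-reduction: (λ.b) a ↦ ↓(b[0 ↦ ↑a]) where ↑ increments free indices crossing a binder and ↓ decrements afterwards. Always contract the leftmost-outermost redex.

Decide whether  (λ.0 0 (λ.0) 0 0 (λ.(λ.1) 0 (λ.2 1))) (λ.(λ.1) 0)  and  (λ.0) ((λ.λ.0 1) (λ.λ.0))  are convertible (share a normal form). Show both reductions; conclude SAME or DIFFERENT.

Answer: DIFFERENT — A ⇓ λ.0 (λ.1), B ⇓ λ.0 (λ.λ.0)

Reduction:
Term A:
  start: (λ.0 0 (λ.0) 0 0 (λ.(λ.1) 0 (λ.2 1))) (λ.(λ.1) 0)
  →1  (λ.(λ.1) 0) (λ.(λ.1) 0) (λ.0) (λ.(λ.1) 0) (λ.(λ.1) 0) (λ.(λ.1) 0 (λ.(λ.(λ.1) 0) 1))
  →2  (λ.λ.(λ.1) 0) (λ.(λ.1) 0) (λ.0) (λ.(λ.1) 0) (λ.(λ.1) 0) (λ.(λ.1) 0 (λ.(λ.(λ.1) 0) 1))
  →3  (λ.(λ.1) 0) (λ.0) (λ.(λ.1) 0) (λ.(λ.1) 0) (λ.(λ.1) 0 (λ.(λ.(λ.1) 0) 1))
  →4  (λ.λ.0) (λ.0) (λ.(λ.1) 0) (λ.(λ.1) 0) (λ.(λ.1) 0 (λ.(λ.(λ.1) 0) 1))
  →5  (λ.0) (λ.(λ.1) 0) (λ.(λ.1) 0) (λ.(λ.1) 0 (λ.(λ.(λ.1) 0) 1))
  →6  (λ.(λ.1) 0) (λ.(λ.1) 0) (λ.(λ.1) 0 (λ.(λ.(λ.1) 0) 1))
  →7  (λ.λ.(λ.1) 0) (λ.(λ.1) 0) (λ.(λ.1) 0 (λ.(λ.(λ.1) 0) 1))
  →8  (λ.(λ.1) 0) (λ.(λ.1) 0 (λ.(λ.(λ.1) 0) 1))
  →9  (λ.λ.(λ.1) 0 (λ.(λ.(λ.1) 0) 1)) (λ.(λ.1) 0 (λ.(λ.(λ.1) 0) 1))
  →10  λ.(λ.1) 0 (λ.(λ.(λ.1) 0) 1)
  →11  λ.0 (λ.(λ.(λ.1) 0) 1)
  →12  λ.0 (λ.(λ.2) 1)
  →13  λ.0 (λ.1)

Term B:
  start: (λ.0) ((λ.λ.0 1) (λ.λ.0))
  →1  (λ.λ.0 1) (λ.λ.0)
  →2  λ.0 (λ.λ.0)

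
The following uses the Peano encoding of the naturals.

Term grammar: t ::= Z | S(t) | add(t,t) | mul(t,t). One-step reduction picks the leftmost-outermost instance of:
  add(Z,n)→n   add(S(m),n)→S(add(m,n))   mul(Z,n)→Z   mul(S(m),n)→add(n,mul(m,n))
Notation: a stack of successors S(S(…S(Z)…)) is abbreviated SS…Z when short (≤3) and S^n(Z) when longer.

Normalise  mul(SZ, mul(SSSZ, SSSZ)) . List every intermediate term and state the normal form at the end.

  start: mul(SZ, mul(SSSZ, SSSZ))
  [1] add(mul(SSSZ, SSSZ), mul(Z, mul(SSSZ, SSSZ)))
  [2] add(add(SSSZ, mul(SSZ, SSSZ)), mul(Z, mul(SSSZ, SSSZ)))
  [3] add(S(add(SSZ, mul(SSZ, SSSZ))), mul(Z, mul(SSSZ, SSSZ)))
  [4] S(add(add(SSZ, mul(SSZ, SSSZ)), mul(Z, mul(SSSZ, SSSZ))))
  [5] S(add(S(add(SZ, mul(SSZ, SSSZ))), mul(Z, mul(SSSZ, SSSZ))))
  [6] S(S(add(add(SZ, mul(SSZ, SSSZ)), mul(Z, mul(SSSZ, SSSZ)))))
  [7] S(S(add(S(add(Z, mul(SSZ, SSSZ))), mul(Z, mul(SSSZ, SSSZ)))))
  [8] S(S(S(add(add(Z, mul(SSZ, SSSZ)), mul(Z, mul(SSSZ, SSSZ))))))
  [9] S(S(S(add(mul(SSZ, SSSZ), mul(Z, mul(SSSZ, SSSZ))))))
  [10] S(S(S(add(add(SSSZ, mul(SZ, SSSZ)), mul(Z, mul(SSSZ, SSSZ))))))
  [11] S(S(S(add(S(add(SSZ, mul(SZ, SSSZ))), mul(Z, mul(SSSZ, SSSZ))))))
  [12] S(S(S(S(add(add(SSZ, mul(SZ, SSSZ)), mul(Z, mul(SSSZ, SSSZ)))))))
  [13] S(S(S(S(add(S(add(SZ, mul(SZ, SSSZ))), mul(Z, mul(SSSZ, SSSZ)))))))
  [14] S(S(S(S(S(add(add(SZ, mul(SZ, SSSZ)), mul(Z, mul(SSSZ, SSSZ))))))))
  [15] S(S(S(S(S(add(S(add(Z, mul(SZ, SSSZ))), mul(Z, mul(SSSZ, SSSZ))))))))
  [16] S(S(S(S(S(S(add(add(Z, mul(SZ, SSSZ)), mul(Z, mul(SSSZ, SSSZ)))))))))
  [17] S(S(S(S(S(S(add(mul(SZ, SSSZ), mul(Z, mul(SSSZ, SSSZ)))))))))
  [18] S(S(S(S(S(S(add(add(SSSZ, mul(Z, SSSZ)), mul(Z, mul(SSSZ, SSSZ)))))))))
  [19] S(S(S(S(S(S(add(S(add(SSZ, mul(Z, SSSZ))), mul(Z, mul(SSSZ, SSSZ)))))))))
  [20] S(S(S(S(S(S(S(add(add(SSZ, mul(Z, SSSZ)), mul(Z, mul(SSSZ, SSSZ))))))))))
  [21] S(S(S(S(S(S(S(add(S(add(SZ, mul(Z, SSSZ))), mul(Z, mul(SSSZ, SSSZ))))))))))
  [22] S(S(S(S(S(S(S(S(add(add(SZ, mul(Z, SSSZ)), mul(Z, mul(SSSZ, SSSZ)))))))))))
  [23] S(S(S(S(S(S(S(S(add(S(add(Z, mul(Z, SSSZ))), mul(Z, mul(SSSZ, SSSZ)))))))))))
  [24] S(S(S(S(S(S(S(S(S(add(add(Z, mul(Z, SSSZ)), mul(Z, mul(SSSZ, SSSZ))))))))))))
  [25] S(S(S(S(S(S(S(S(S(add(mul(Z, SSSZ), mul(Z, mul(SSSZ, SSSZ))))))))))))
  [26] S(S(S(S(S(S(S(S(S(add(Z, mul(Z, mul(SSSZ, SSSZ))))))))))))
  [27] S(S(S(S(S(S(S(S(S(mul(Z, mul(SSSZ, SSSZ)))))))))))
  [28] S^9(Z)

Answer: normal form = S^9(Z)  (in 28 steps)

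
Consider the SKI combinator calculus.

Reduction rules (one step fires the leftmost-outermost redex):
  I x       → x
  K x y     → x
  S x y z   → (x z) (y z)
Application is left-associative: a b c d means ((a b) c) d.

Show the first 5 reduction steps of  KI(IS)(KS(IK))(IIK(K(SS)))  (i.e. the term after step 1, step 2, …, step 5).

  start: KI(IS)(KS(IK))(IIK(K(SS)))
  →1  I(KS(IK))(IIK(K(SS)))
  →2  KS(IK)(IIK(K(SS)))
  →3  S(IIK(K(SS)))
  →4  S(IK(K(SS)))
  →5  S(K(K(SS)))

Answer: after 5 steps: S(K(K(SS)))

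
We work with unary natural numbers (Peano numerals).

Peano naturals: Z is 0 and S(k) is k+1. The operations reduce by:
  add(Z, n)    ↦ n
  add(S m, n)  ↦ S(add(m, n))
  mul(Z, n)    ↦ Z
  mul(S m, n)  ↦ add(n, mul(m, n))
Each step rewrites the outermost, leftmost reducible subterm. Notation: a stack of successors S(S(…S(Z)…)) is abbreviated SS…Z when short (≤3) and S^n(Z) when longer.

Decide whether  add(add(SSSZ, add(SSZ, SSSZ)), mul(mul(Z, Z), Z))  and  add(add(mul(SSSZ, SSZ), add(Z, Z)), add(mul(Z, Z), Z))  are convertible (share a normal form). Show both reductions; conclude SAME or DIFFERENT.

Answer: DIFFERENT — A ⇓ S^8(Z), B ⇓ S^6(Z)

Derivation:
Term A:
  start: add(add(SSSZ, add(SSZ, SSSZ)), mul(mul(Z, Z), Z))
  [1] add(S(add(SSZ, add(SSZ, SSSZ))), mul(mul(Z, Z), Z))
  [2] S(add(add(SSZ, add(SSZ, SSSZ)), mul(mul(Z, Z), Z)))
  [3] S(add(S(add(SZ, add(SSZ, SSSZ))), mul(mul(Z, Z), Z)))
  [4] S(S(add(add(SZ, add(SSZ, SSSZ)), mul(mul(Z, Z), Z))))
  [5] S(S(add(S(add(Z, add(SSZ, SSSZ))), mul(mul(Z, Z), Z))))
  [6] S(S(S(add(add(Z, add(SSZ, SSSZ)), mul(mul(Z, Z), Z)))))
  [7] S(S(S(add(add(SSZ, SSSZ), mul(mul(Z, Z), Z)))))
  [8] S(S(S(add(S(add(SZ, SSSZ)), mul(mul(Z, Z), Z)))))
  [9] S(S(S(S(add(add(SZ, SSSZ), mul(mul(Z, Z), Z))))))
  [10] S(S(S(S(add(S(add(Z, SSSZ)), mul(mul(Z, Z), Z))))))
  [11] S(S(S(S(S(add(add(Z, SSSZ), mul(mul(Z, Z), Z)))))))
  [12] S(S(S(S(S(add(SSSZ, mul(mul(Z, Z), Z)))))))
  [13] S(S(S(S(S(S(add(SSZ, mul(mul(Z, Z), Z))))))))
  [14] S(S(S(S(S(S(S(add(SZ, mul(mul(Z, Z), Z)))))))))
  [15] S(S(S(S(S(S(S(S(add(Z, mul(mul(Z, Z), Z))))))))))
  [16] S(S(S(S(S(S(S(S(mul(mul(Z, Z), Z)))))))))
  [17] S(S(S(S(S(S(S(S(mul(Z, Z)))))))))
  [18] S^8(Z)

Term B:
  start: add(add(mul(SSSZ, SSZ), add(Z, Z)), add(mul(Z, Z), Z))
  [1] add(add(add(SSZ, mul(SSZ, SSZ)), add(Z, Z)), add(mul(Z, Z), Z))
  [2] add(add(S(add(SZ, mul(SSZ, SSZ))), add(Z, Z)), add(mul(Z, Z), Z))
  [3] add(S(add(add(SZ, mul(SSZ, SSZ)), add(Z, Z))), add(mul(Z, Z), Z))
  [4] S(add(add(add(SZ, mul(SSZ, SSZ)), add(Z, Z)), add(mul(Z, Z), Z)))
  [5] S(add(add(S(add(Z, mul(SSZ, SSZ))), add(Z, Z)), add(mul(Z, Z), Z)))
  [6] S(add(S(add(add(Z, mul(SSZ, SSZ)), add(Z, Z))), add(mul(Z, Z), Z)))
  [7] S(S(add(add(add(Z, mul(SSZ, SSZ)), add(Z, Z)), add(mul(Z, Z), Z))))
  [8] S(S(add(add(mul(SSZ, SSZ), add(Z, Z)), add(mul(Z, Z), Z))))
  [9] S(S(add(add(add(SSZ, mul(SZ, SSZ)), add(Z, Z)), add(mul(Z, Z), Z))))
  [10] S(S(add(add(S(add(SZ, mul(SZ, SSZ))), add(Z, Z)), add(mul(Z, Z), Z))))
  [11] S(S(add(S(add(add(SZ, mul(SZ, SSZ)), add(Z, Z))), add(mul(Z, Z), Z))))
  [12] S(S(S(add(add(add(SZ, mul(SZ, SSZ)), add(Z, Z)), add(mul(Z, Z), Z)))))
  [13] S(S(S(add(add(S(add(Z, mul(SZ, SSZ))), add(Z, Z)), add(mul(Z, Z), Z)))))
  [14] S(S(S(add(S(add(add(Z, mul(SZ, SSZ)), add(Z, Z))), add(mul(Z, Z), Z)))))
  [15] S(S(S(S(add(add(add(Z, mul(SZ, SSZ)), add(Z, Z)), add(mul(Z, Z), Z))))))
  [16] S(S(S(S(add(add(mul(SZ, SSZ), add(Z, Z)), add(mul(Z, Z), Z))))))
  [17] S(S(S(S(add(add(add(SSZ, mul(Z, SSZ)), add(Z, Z)), add(mul(Z, Z), Z))))))
  [18] S(S(S(S(add(add(S(add(SZ, mul(Z, SSZ))), add(Z, Z)), add(mul(Z, Z), Z))))))
  [19] S(S(S(S(add(S(add(add(SZ, mul(Z, SSZ)), add(Z, Z))), add(mul(Z, Z), Z))))))
  [20] S(S(S(S(S(add(add(add(SZ, mul(Z, SSZ)), add(Z, Z)), add(mul(Z, Z), Z)))))))
  [21] S(S(S(S(S(add(add(S(add(Z, mul(Z, SSZ))), add(Z, Z)), add(mul(Z, Z), Z)))))))
  [22] S(S(S(S(S(add(S(add(add(Z, mul(Z, SSZ)), add(Z, Z))), add(mul(Z, Z), Z)))))))
  [23] S(S(S(S(S(S(add(add(add(Z, mul(Z, SSZ)), add(Z, Z)), add(mul(Z, Z), Z))))))))
  [24] S(S(S(S(S(S(add(add(mul(Z, SSZ), add(Z, Z)), add(mul(Z, Z), Z))))))))
  [25] S(S(S(S(S(S(add(add(Z, add(Z, Z)), add(mul(Z, Z), Z))))))))
  [26] S(S(S(S(S(S(add(add(Z, Z), add(mul(Z, Z), Z))))))))
  [27] S(S(S(S(S(S(add(Z, add(mul(Z, Z), Z))))))))
  [28] S(S(S(S(S(S(add(mul(Z, Z), Z)))))))
  [29] S(S(S(S(S(S(add(Z, Z)))))))
  [30] S^6(Z)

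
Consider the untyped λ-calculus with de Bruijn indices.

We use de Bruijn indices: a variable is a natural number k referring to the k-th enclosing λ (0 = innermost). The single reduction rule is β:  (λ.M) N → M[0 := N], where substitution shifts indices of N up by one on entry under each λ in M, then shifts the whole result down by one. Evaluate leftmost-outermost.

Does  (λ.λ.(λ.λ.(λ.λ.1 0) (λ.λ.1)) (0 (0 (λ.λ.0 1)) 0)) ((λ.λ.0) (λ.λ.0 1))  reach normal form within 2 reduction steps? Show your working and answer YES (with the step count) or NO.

  start: (λ.λ.(λ.λ.(λ.λ.1 0) (λ.λ.1)) (0 (0 (λ.λ.0 1)) 0)) ((λ.λ.0) (λ.λ.0 1))
  [1] λ.(λ.λ.(λ.λ.1 0) (λ.λ.1)) (0 (0 (λ.λ.0 1)) 0)
  [2] λ.λ.(λ.λ.1 0) (λ.λ.1)

Answer: NO — after 2 steps the term is λ.λ.(λ.λ.1 0) (λ.λ.1), not yet normal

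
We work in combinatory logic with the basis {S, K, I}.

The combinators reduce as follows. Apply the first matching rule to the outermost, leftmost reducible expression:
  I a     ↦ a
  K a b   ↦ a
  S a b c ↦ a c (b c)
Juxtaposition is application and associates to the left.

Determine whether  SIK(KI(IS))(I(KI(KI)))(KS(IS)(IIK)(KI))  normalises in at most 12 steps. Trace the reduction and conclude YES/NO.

Answer: YES — reaches normal form SK(KI) in 10 ≤ 12 steps

Reduction:
  start: SIK(KI(IS))(I(KI(KI)))(KS(IS)(IIK)(KI))
  →1  I(KI(IS))(K(KI(IS)))(I(KI(KI)))(KS(IS)(IIK)(KI))
  →2  KI(IS)(K(KI(IS)))(I(KI(KI)))(KS(IS)(IIK)(KI))
  →3  I(K(KI(IS)))(I(KI(KI)))(KS(IS)(IIK)(KI))
  →4  K(KI(IS))(I(KI(KI)))(KS(IS)(IIK)(KI))
  →5  KI(IS)(KS(IS)(IIK)(KI))
  →6  I(KS(IS)(IIK)(KI))
  →7  KS(IS)(IIK)(KI)
  →8  S(IIK)(KI)
  →9  S(IK)(KI)
  →10  SK(KI)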